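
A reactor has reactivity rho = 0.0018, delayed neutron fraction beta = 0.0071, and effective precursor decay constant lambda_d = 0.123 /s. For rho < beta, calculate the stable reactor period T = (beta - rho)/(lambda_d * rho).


T = (beta - rho) / (lambda_d * rho)
T = (0.0071 - 0.0018) / (0.123 * 0.0018)
T = 23.939 s

23.939


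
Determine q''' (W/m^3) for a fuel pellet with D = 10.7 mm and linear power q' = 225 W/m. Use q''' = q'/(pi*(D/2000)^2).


r = D / 2 / 1000 = 10.7 / 2 / 1000 = 0.00535 m
q''' = q' / (pi * r^2)
q''' = 225 / (pi * 0.00535^2)
q''' = 2.5022e+06 W/m^3

2.5022e+06


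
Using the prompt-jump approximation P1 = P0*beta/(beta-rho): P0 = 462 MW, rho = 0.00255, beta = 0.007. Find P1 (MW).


P1/P0 = beta / (beta - rho)
P1/P0 = 0.007 / (0.007 - 0.00255) = 1.573034
P1 = 462 * 1.573034 = 726.74 MW

726.74


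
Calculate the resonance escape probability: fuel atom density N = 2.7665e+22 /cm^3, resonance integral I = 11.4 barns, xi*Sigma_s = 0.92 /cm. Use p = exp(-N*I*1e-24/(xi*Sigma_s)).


p = exp(-N * I * 1e-24 / (xi*Sigma_s))
p = exp(-2.7665e+22 * 11.4 * 1e-24 / 0.92)
p = 0.70978

0.70978


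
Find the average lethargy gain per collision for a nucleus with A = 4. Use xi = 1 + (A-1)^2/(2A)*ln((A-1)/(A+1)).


xi = 1 + (A-1)^2/(2A) * ln((A-1)/(A+1))
xi = 1 + (4-1)^2/(2*4) * ln((4-1)/(4 +1))
xi = 0.42532

0.42532


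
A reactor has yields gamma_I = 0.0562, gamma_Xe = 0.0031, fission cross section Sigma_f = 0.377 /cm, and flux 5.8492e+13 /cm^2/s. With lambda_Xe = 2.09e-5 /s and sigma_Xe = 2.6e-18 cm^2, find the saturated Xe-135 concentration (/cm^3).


Xe_eq = (gamma_I + gamma_Xe) * Sigma_f * phi / (lambda_Xe + sigma_Xe * phi)
Numerator = (0.0562 + 0.0031) * 0.377 * 5.8492e+13 = 1.307653e+12
Denominator = 2.09e-5 + 2.6e-18 * 5.8492e+13 = 1.729792e-04
Xe_eq = 1.307653e+12 / 1.729792e-04 = 7.5596e+15 /cm^3

7.5596e+15


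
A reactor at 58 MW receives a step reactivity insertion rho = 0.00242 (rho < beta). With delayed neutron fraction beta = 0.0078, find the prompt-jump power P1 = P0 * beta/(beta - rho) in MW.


P1/P0 = beta / (beta - rho)
P1/P0 = 0.0078 / (0.0078 - 0.00242) = 1.449814
P1 = 58 * 1.449814 = 84.089 MW

84.089


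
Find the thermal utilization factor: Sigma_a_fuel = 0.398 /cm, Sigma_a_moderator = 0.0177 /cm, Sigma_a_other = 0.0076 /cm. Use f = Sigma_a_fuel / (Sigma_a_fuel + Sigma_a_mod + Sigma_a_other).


f = Sigma_a_fuel / (Sigma_a_fuel + Sigma_a_mod + Sigma_a_other)
f = 0.398 / (0.398 + 0.0177 + 0.0076)
f = 0.94023

0.94023


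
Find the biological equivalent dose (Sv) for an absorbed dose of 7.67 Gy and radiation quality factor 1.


H = D * Q
H = 7.67 * 1
H = 7.6700 Sv

7.6700


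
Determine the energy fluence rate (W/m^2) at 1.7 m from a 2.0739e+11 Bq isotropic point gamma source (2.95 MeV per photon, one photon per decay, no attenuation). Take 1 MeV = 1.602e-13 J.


psi = A * E * 1.602e-13 / (4*pi*r^2)
psi = 2.0739e+11 * 2.95 * 1.602e-13 / (4*pi*1.7^2)
psi = 0.0026988 W/m^2

0.0026988


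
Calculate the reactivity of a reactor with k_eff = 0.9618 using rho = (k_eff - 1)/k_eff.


rho = (k_eff - 1) / k_eff
rho = (0.9618 - 1) / 0.9618
rho = -0.039717

-0.039717


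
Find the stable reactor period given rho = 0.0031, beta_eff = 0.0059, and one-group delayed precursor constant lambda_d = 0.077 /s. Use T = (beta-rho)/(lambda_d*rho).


T = (beta - rho) / (lambda_d * rho)
T = (0.0059 - 0.0031) / (0.077 * 0.0031)
T = 11.730 s

11.730


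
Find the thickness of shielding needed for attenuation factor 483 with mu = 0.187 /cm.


x = ln(factor) / mu
x = ln(483) / 0.187
x = 33.048 cm

33.048


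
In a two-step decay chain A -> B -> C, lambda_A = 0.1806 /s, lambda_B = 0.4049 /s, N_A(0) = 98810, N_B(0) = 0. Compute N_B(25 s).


N_B(t) = lambda_A * N_A0 / (lambda_B - lambda_A) * [exp(-lambda_A*t) - exp(-lambda_B*t)]
exp(-0.1806*25) = 0.01094361; exp(-0.4049*25) = 4.016559e-05
N_B = 0.1806 * 98810 / (0.4049 - 0.1806) * (0.01094361 - 4.016559e-05)
N_B = 867.47

867.47


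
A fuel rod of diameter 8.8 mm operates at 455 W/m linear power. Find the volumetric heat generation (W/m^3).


r = D / 2 / 1000 = 8.8 / 2 / 1000 = 0.0044 m
q''' = q' / (pi * r^2)
q''' = 455 / (pi * 0.0044^2)
q''' = 7.4809e+06 W/m^3

7.4809e+06


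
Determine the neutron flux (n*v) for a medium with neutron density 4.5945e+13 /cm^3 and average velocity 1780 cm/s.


phi = n * v
phi = 4.5945e+13 * 1780
phi = 8.1782e+16 /cm^2/s

8.1782e+16


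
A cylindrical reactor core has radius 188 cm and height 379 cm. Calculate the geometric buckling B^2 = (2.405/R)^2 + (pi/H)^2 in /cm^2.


B^2 = (2.405/R)^2 + (pi/H)^2
B^2 = (2.405/188)^2 + (pi/379)^2
B^2 = 2.3236e-04 /cm^2

2.3236e-04


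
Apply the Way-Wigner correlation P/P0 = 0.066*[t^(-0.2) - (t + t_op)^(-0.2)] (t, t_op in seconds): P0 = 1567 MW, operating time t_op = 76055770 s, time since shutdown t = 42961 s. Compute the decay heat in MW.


P/P0 = 0.066 * [t^(-0.2) - (t + t_op)^(-0.2)]
P/P0 = 0.066 * [42961^(-0.2) - (42961 + 76055770)^(-0.2)]
P/P0 = 0.066 * [0.1184091 - 0.02652922] = 0.006064072
P = 1567 * 0.006064072 = 9.5024 MW

9.5024


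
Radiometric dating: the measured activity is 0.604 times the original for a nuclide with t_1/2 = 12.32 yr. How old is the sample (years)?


lambda = ln(2) / t_half = ln(2) / 12.32 = 0.05626195 /yr
t = -ln(A/A0) / lambda
t = -ln(0.604) / 0.05626195
t = 8.9613 yr

8.9613


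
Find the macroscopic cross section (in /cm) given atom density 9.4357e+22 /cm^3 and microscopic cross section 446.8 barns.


Sigma = N * sigma_barns * 1e-24
Sigma = 9.4357e+22 * 446.8 * 1e-24
Sigma = 42.159 /cm

42.159


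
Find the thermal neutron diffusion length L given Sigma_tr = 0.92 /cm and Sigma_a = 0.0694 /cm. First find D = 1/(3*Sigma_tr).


D = 1 / (3 * Sigma_tr) = 1 / (3 * 0.92) = 0.3623188 cm
L = sqrt(D / Sigma_a)
L = sqrt(0.3623188 / 0.0694)
L = 2.2849 cm

2.2849


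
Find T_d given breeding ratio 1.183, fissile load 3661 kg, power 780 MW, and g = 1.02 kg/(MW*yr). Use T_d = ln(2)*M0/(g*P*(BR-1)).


Breeding gain G = BR - 1 = 1.183 - 1 = 0.183
Fissile production rate = g * P * G = 1.02 * 780 * 0.183 = 145.5948 kg/yr
T_d = ln(2) * M0 / (g * P * G)
T_d = ln(2) * 3661 / 145.5948 = 17.429 yr

17.429


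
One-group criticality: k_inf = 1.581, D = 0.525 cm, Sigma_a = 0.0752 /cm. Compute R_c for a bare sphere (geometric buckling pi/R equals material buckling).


L^2 = D / Sigma_a = 0.525 / 0.0752 = 6.981383 cm^2
B_m^2 = (k_inf - 1) / L^2 = (1.581 - 1) / 6.981383 = 0.08322133 /cm^2
For a bare sphere: B_g = pi/R, so R_c = pi / sqrt(B_m^2)
R_c = pi / sqrt(0.08322133) = 10.890 cm

10.890


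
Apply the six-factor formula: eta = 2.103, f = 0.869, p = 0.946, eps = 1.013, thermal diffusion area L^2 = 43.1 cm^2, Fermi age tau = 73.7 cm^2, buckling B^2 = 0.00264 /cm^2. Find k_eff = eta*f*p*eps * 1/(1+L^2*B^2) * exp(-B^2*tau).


k_inf = eta*f*p*eps = 2.103*0.869*0.946*1.013 = 1.751296
P_TNL = 1/(1 + L^2*B^2) = 1/(1 + 43.1*0.00264) = 0.8978402
P_FNL = exp(-B^2*tau) = exp(-0.00264*73.7) = 0.8231902
k_eff = k_inf * P_TNL * P_FNL = 1.751296 * 0.8978402 * 0.8231902
k_eff = 1.2944

1.2944


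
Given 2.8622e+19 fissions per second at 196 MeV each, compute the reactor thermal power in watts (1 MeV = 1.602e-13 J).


P = fission_rate * E_MeV * 1.602e-13
P = 2.8622e+19 * 196 * 1.602e-13
P = 8.9871e+08 W

8.9871e+08


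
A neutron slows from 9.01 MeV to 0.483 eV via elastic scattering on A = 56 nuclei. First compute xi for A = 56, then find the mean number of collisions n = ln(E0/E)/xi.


xi = 1 + (A-1)^2/(2A)*ln((A-1)/(A+1)) = 0.03529286 (for A = 56)
n = ln(E0/E) / xi
n = ln(9.01e6 / 0.483) / 0.03529286
n = ln(1.865424e+07) / 0.03529286 = 474.36

474.36


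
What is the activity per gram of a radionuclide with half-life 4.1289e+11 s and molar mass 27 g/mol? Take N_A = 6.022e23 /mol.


lambda = ln(2) / t_half = ln(2) / 4.1289e+11 = 1.678770e-12 /s
SA = lambda * N_A / M
SA = 1.678770e-12 * 6.022e23 / 27
SA = 3.7443e+10 Bq/g

3.7443e+10


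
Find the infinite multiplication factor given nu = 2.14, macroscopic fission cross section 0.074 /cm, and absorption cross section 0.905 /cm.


k_inf = nu * Sigma_f / Sigma_a
k_inf = 2.14 * 0.074 / 0.905
k_inf = 0.17498

0.17498


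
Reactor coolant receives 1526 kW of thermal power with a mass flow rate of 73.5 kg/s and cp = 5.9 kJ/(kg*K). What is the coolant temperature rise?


dT = Q / (m_dot * cp)
dT = 1526 / (73.5 * 5.9)
dT = 3.5190 C

3.5190


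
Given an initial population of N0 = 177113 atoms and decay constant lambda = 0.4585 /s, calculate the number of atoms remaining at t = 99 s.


N = N0 * exp(-lambda * t)
N = 177113 * exp(-0.4585 * 99)
N = 3.4275e-15

3.4275e-15


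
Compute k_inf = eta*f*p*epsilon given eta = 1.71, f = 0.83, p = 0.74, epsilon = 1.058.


k_inf = eta * f * p * epsilon
k_inf = 1.71 * 0.83 * 0.74 * 1.058
k_inf = 1.1112

1.1112


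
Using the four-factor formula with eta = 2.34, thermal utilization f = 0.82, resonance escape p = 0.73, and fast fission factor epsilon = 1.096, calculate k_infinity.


k_inf = eta * f * p * epsilon
k_inf = 2.34 * 0.82 * 0.73 * 1.096
k_inf = 1.5352

1.5352


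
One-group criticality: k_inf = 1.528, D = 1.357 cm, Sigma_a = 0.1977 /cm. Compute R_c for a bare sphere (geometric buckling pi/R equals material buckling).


L^2 = D / Sigma_a = 1.357 / 0.1977 = 6.863935 cm^2
B_m^2 = (k_inf - 1) / L^2 = (1.528 - 1) / 6.863935 = 0.07692381 /cm^2
For a bare sphere: B_g = pi/R, so R_c = pi / sqrt(B_m^2)
R_c = pi / sqrt(0.07692381) = 11.327 cm

11.327


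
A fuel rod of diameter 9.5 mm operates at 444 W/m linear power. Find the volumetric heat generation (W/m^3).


r = D / 2 / 1000 = 9.5 / 2 / 1000 = 0.00475 m
q''' = q' / (pi * r^2)
q''' = 444 / (pi * 0.00475^2)
q''' = 6.2639e+06 W/m^3

6.2639e+06


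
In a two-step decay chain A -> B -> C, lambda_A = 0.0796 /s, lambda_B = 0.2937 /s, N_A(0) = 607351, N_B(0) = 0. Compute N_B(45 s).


N_B(t) = lambda_A * N_A0 / (lambda_B - lambda_A) * [exp(-lambda_A*t) - exp(-lambda_B*t)]
exp(-0.0796*45) = 0.02782000; exp(-0.2937*45) = 1.820317e-06
N_B = 0.0796 * 607351 / (0.2937 - 0.0796) * (0.02782000 - 1.820317e-06)
N_B = 6281.5

6281.5


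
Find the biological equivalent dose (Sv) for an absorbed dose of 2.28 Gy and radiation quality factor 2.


H = D * Q
H = 2.28 * 2
H = 4.5600 Sv

4.5600


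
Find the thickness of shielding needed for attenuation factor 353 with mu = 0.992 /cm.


x = ln(factor) / mu
x = ln(353) / 0.992
x = 5.9138 cm

5.9138


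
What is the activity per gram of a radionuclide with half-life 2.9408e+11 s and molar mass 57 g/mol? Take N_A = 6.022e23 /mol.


lambda = ln(2) / t_half = ln(2) / 2.9408e+11 = 2.357002e-12 /s
SA = lambda * N_A / M
SA = 2.357002e-12 * 6.022e23 / 57
SA = 2.4902e+10 Bq/g

2.4902e+10


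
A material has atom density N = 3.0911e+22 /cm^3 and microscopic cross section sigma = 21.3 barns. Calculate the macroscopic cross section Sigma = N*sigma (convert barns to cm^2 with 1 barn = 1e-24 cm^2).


Sigma = N * sigma_barns * 1e-24
Sigma = 3.0911e+22 * 21.3 * 1e-24
Sigma = 0.65840 /cm

0.65840


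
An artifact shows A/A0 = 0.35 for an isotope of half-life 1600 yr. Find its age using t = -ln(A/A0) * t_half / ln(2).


lambda = ln(2) / t_half = ln(2) / 1600 = 4.332170e-04 /yr
t = -ln(A/A0) / lambda
t = -ln(0.35) / 4.332170e-04
t = 2423.3 yr

2423.3


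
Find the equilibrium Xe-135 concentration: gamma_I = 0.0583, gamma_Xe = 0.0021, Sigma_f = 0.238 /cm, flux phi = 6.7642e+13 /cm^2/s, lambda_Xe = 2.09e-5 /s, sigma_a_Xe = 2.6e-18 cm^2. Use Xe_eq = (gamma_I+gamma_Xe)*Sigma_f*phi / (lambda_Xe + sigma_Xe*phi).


Xe_eq = (gamma_I + gamma_Xe) * Sigma_f * phi / (lambda_Xe + sigma_Xe * phi)
Numerator = (0.0583 + 0.0021) * 0.238 * 6.7642e+13 = 9.723673e+11
Denominator = 2.09e-5 + 2.6e-18 * 6.7642e+13 = 1.967692e-04
Xe_eq = 9.723673e+11 / 1.967692e-04 = 4.9417e+15 /cm^3

4.9417e+15


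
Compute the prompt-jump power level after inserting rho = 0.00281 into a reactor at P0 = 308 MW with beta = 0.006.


P1/P0 = beta / (beta - rho)
P1/P0 = 0.006 / (0.006 - 0.00281) = 1.880878
P1 = 308 * 1.880878 = 579.31 MW

579.31


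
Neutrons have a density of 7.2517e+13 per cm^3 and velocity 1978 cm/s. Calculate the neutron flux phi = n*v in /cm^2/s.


phi = n * v
phi = 7.2517e+13 * 1978
phi = 1.4344e+17 /cm^2/s

1.4344e+17


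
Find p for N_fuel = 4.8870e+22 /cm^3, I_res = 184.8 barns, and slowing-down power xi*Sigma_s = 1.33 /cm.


p = exp(-N * I * 1e-24 / (xi*Sigma_s))
p = exp(-4.8870e+22 * 184.8 * 1e-24 / 1.33)
p = 0.0011246

0.0011246


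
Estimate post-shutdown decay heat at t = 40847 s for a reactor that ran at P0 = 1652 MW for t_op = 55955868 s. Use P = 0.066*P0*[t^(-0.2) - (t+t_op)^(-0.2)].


P/P0 = 0.066 * [t^(-0.2) - (t + t_op)^(-0.2)]
P/P0 = 0.066 * [40847^(-0.2) - (40847 + 55955868)^(-0.2)]
P/P0 = 0.066 * [0.1196101 - 0.02820769] = 0.006032559
P = 1652 * 0.006032559 = 9.9658 MW

9.9658


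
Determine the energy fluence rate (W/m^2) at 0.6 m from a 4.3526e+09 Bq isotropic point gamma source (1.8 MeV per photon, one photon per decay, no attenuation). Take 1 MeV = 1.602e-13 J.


psi = A * E * 1.602e-13 / (4*pi*r^2)
psi = 4.3526e+09 * 1.8 * 1.602e-13 / (4*pi*0.6^2)
psi = 2.7744e-04 W/m^2

2.7744e-04


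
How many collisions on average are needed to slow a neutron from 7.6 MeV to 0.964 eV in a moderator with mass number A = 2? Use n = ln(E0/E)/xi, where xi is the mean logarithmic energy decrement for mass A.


xi = 1 + (A-1)^2/(2A)*ln((A-1)/(A+1)) = 0.7253469 (for A = 2)
n = ln(E0/E) / xi
n = ln(7.6e6 / 0.964) / 0.7253469
n = ln(7.883817e+06) / 0.7253469 = 21.893

21.893


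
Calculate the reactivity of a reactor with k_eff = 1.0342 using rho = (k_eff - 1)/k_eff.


rho = (k_eff - 1) / k_eff
rho = (1.0342 - 1) / 1.0342
rho = 0.033069

0.033069


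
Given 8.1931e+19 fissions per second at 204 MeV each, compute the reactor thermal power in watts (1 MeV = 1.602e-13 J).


P = fission_rate * E_MeV * 1.602e-13
P = 8.1931e+19 * 204 * 1.602e-13
P = 2.6776e+09 W

2.6776e+09


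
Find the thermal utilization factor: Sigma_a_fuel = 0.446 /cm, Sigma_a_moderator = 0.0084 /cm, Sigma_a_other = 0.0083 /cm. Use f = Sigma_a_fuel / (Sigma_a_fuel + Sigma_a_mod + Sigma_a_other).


f = Sigma_a_fuel / (Sigma_a_fuel + Sigma_a_mod + Sigma_a_other)
f = 0.446 / (0.446 + 0.0084 + 0.0083)
f = 0.96391

0.96391


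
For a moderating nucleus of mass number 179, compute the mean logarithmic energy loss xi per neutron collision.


xi = 1 + (A-1)^2/(2A) * ln((A-1)/(A+1))
xi = 1 + (179-1)^2/(2*179) * ln((179-1)/(179 +1))
xi = 0.011132

0.011132


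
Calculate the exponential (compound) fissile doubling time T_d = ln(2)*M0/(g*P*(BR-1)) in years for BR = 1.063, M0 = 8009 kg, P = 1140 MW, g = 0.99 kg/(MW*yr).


Breeding gain G = BR - 1 = 1.063 - 1 = 0.063
Fissile production rate = g * P * G = 0.99 * 1140 * 0.063 = 71.1018 kg/yr
T_d = ln(2) * M0 / (g * P * G)
T_d = ln(2) * 8009 / 71.1018 = 78.077 yr

78.077


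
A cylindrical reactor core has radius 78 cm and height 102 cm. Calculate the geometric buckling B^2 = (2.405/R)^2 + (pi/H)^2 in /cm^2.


B^2 = (2.405/R)^2 + (pi/H)^2
B^2 = (2.405/78)^2 + (pi/102)^2
B^2 = 0.0018993 /cm^2

0.0018993


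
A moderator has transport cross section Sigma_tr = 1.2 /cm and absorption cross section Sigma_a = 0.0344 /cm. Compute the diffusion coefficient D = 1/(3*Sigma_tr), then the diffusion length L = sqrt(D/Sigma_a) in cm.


D = 1 / (3 * Sigma_tr) = 1 / (3 * 1.2) = 0.2777778 cm
L = sqrt(D / Sigma_a)
L = sqrt(0.2777778 / 0.0344)
L = 2.8416 cm

2.8416


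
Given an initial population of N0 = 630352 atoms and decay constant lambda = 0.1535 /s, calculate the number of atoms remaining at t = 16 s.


N = N0 * exp(-lambda * t)
N = 630352 * exp(-0.1535 * 16)
N = 54070

54070


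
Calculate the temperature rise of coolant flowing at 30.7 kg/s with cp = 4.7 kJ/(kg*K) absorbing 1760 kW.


dT = Q / (m_dot * cp)
dT = 1760 / (30.7 * 4.7)
dT = 12.198 C

12.198


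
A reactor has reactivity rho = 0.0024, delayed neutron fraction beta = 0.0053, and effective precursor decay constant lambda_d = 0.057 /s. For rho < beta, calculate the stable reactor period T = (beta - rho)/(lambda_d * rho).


T = (beta - rho) / (lambda_d * rho)
T = (0.0053 - 0.0024) / (0.057 * 0.0024)
T = 21.199 s

21.199


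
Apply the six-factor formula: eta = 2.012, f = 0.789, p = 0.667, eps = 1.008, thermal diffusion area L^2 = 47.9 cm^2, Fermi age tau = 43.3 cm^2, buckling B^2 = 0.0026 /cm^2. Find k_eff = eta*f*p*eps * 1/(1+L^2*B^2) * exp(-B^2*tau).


k_inf = eta*f*p*eps = 2.012*0.789*0.667*1.008 = 1.067312
P_TNL = 1/(1 + L^2*B^2) = 1/(1 + 47.9*0.0026) = 0.8892525
P_FNL = exp(-B^2*tau) = exp(-0.0026*43.3) = 0.8935259
k_eff = k_inf * P_TNL * P_FNL = 1.067312 * 0.8892525 * 0.8935259
k_eff = 0.84805

0.84805


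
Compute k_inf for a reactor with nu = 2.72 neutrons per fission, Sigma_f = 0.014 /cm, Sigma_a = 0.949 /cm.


k_inf = nu * Sigma_f / Sigma_a
k_inf = 2.72 * 0.014 / 0.949
k_inf = 0.040126

0.040126


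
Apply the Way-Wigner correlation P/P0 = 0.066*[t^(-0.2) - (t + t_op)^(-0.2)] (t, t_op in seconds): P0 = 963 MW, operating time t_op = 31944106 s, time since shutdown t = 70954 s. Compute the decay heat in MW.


P/P0 = 0.066 * [t^(-0.2) - (t + t_op)^(-0.2)]
P/P0 = 0.066 * [70954^(-0.2) - (70954 + 31944106)^(-0.2)]
P/P0 = 0.066 * [0.1071037 - 0.03154490] = 0.004986881
P = 963 * 0.004986881 = 4.8024 MW

4.8024


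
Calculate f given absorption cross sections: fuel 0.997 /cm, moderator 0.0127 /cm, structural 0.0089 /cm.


f = Sigma_a_fuel / (Sigma_a_fuel + Sigma_a_mod + Sigma_a_other)
f = 0.997 / (0.997 + 0.0127 + 0.0089)
f = 0.97879

0.97879


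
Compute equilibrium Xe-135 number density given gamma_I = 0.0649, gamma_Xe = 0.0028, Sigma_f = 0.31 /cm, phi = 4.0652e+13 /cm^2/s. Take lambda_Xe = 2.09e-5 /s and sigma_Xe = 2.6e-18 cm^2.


Xe_eq = (gamma_I + gamma_Xe) * Sigma_f * phi / (lambda_Xe + sigma_Xe * phi)
Numerator = (0.0649 + 0.0028) * 0.31 * 4.0652e+13 = 8.531635e+11
Denominator = 2.09e-5 + 2.6e-18 * 4.0652e+13 = 1.265952e-04
Xe_eq = 8.531635e+11 / 1.265952e-04 = 6.7393e+15 /cm^3

6.7393e+15


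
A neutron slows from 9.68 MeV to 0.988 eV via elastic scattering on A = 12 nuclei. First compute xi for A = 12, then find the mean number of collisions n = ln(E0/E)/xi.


xi = 1 + (A-1)^2/(2A)*ln((A-1)/(A+1)) = 0.1577690 (for A = 12)
n = ln(E0/E) / xi
n = ln(9.68e6 / 0.988) / 0.1577690
n = ln(9.797571e+06) / 0.1577690 = 102.03

102.03


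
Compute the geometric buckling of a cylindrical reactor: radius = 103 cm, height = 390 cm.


B^2 = (2.405/R)^2 + (pi/H)^2
B^2 = (2.405/103)^2 + (pi/390)^2
B^2 = 6.1009e-04 /cm^2

6.1009e-04


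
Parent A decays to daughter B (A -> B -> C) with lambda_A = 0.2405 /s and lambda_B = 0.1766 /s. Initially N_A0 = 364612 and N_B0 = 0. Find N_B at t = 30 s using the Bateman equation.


N_B(t) = lambda_A * N_A0 / (lambda_B - lambda_A) * [exp(-lambda_A*t) - exp(-lambda_B*t)]
exp(-0.2405*30) = 7.354706e-04; exp(-0.1766*30) = 0.005001587
N_B = 0.2405 * 364612 / (0.1766 - 0.2405) * (7.354706e-04 - 0.005001587)
N_B = 5854.3

5854.3


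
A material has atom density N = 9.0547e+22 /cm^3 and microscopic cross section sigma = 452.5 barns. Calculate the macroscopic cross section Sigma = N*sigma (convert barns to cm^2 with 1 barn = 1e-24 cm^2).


Sigma = N * sigma_barns * 1e-24
Sigma = 9.0547e+22 * 452.5 * 1e-24
Sigma = 40.973 /cm

40.973


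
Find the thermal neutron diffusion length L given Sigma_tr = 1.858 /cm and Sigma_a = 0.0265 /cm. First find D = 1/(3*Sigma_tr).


D = 1 / (3 * Sigma_tr) = 1 / (3 * 1.858) = 0.1794044 cm
L = sqrt(D / Sigma_a)
L = sqrt(0.1794044 / 0.0265)
L = 2.6019 cm

2.6019


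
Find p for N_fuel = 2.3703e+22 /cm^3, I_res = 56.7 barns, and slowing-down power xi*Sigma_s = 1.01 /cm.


p = exp(-N * I * 1e-24 / (xi*Sigma_s))
p = exp(-2.3703e+22 * 56.7 * 1e-24 / 1.01)
p = 0.26430

0.26430


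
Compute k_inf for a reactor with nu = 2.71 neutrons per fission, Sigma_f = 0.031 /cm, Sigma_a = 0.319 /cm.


k_inf = nu * Sigma_f / Sigma_a
k_inf = 2.71 * 0.031 / 0.319
k_inf = 0.26335

0.26335


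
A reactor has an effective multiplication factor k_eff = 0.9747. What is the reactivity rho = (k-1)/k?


rho = (k_eff - 1) / k_eff
rho = (0.9747 - 1) / 0.9747
rho = -0.025957

-0.025957


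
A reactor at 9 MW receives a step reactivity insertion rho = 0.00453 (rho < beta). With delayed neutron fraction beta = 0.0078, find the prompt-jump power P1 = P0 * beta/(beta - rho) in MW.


P1/P0 = beta / (beta - rho)
P1/P0 = 0.0078 / (0.0078 - 0.00453) = 2.385321
P1 = 9 * 2.385321 = 21.468 MW

21.468


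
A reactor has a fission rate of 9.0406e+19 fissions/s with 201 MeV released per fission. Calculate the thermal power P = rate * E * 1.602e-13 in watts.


P = fission_rate * E_MeV * 1.602e-13
P = 9.0406e+19 * 201 * 1.602e-13
P = 2.9111e+09 W

2.9111e+09


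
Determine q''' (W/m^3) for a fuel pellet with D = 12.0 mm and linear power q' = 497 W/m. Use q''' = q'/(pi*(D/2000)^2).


r = D / 2 / 1000 = 12.0 / 2 / 1000 = 0.006 m
q''' = q' / (pi * r^2)
q''' = 497 / (pi * 0.006^2)
q''' = 4.3944e+06 W/m^3

4.3944e+06


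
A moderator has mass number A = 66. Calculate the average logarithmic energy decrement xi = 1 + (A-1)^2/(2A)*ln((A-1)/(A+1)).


xi = 1 + (A-1)^2/(2A) * ln((A-1)/(A+1))
xi = 1 + (66-1)^2/(2*66) * ln((66-1)/(66 +1))
xi = 0.029999

0.029999


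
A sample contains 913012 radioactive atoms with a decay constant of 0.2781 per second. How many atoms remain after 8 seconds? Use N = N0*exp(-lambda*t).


N = N0 * exp(-lambda * t)
N = 913012 * exp(-0.2781 * 8)
N = 98687

98687


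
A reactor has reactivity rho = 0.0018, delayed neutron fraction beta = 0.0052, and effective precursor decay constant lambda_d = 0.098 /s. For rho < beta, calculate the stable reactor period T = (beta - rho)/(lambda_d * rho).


T = (beta - rho) / (lambda_d * rho)
T = (0.0052 - 0.0018) / (0.098 * 0.0018)
T = 19.274 s

19.274


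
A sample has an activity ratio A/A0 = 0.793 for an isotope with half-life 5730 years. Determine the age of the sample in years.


lambda = ln(2) / t_half = ln(2) / 5730 = 1.209681e-04 /yr
t = -ln(A/A0) / lambda
t = -ln(0.793) / 1.209681e-04
t = 1917.3 yr

1917.3


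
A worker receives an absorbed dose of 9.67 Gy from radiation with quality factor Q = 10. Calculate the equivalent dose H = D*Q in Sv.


H = D * Q
H = 9.67 * 10
H = 96.700 Sv

96.700


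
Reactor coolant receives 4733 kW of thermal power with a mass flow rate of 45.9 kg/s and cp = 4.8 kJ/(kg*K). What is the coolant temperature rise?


dT = Q / (m_dot * cp)
dT = 4733 / (45.9 * 4.8)
dT = 21.482 C

21.482


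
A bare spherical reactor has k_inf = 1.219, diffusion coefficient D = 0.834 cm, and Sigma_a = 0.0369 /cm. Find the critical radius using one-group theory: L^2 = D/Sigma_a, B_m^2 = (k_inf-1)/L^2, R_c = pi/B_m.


L^2 = D / Sigma_a = 0.834 / 0.0369 = 22.60163 cm^2
B_m^2 = (k_inf - 1) / L^2 = (1.219 - 1) / 22.60163 = 0.009689567 /cm^2
For a bare sphere: B_g = pi/R, so R_c = pi / sqrt(B_m^2)
R_c = pi / sqrt(0.009689567) = 31.915 cm

31.915


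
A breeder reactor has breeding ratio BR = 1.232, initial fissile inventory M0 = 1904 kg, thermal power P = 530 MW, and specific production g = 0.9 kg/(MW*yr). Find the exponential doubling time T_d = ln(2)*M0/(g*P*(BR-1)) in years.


Breeding gain G = BR - 1 = 1.232 - 1 = 0.232
Fissile production rate = g * P * G = 0.9 * 530 * 0.232 = 110.664 kg/yr
T_d = ln(2) * M0 / (g * P * G)
T_d = ln(2) * 1904 / 110.664 = 11.926 yr

11.926


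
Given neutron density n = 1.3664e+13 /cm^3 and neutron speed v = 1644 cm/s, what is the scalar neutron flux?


phi = n * v
phi = 1.3664e+13 * 1644
phi = 2.2464e+16 /cm^2/s

2.2464e+16


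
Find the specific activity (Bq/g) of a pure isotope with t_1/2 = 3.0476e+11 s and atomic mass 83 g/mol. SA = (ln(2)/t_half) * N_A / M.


lambda = ln(2) / t_half = ln(2) / 3.0476e+11 = 2.274403e-12 /s
SA = lambda * N_A / M
SA = 2.274403e-12 * 6.022e23 / 83
SA = 1.6502e+10 Bq/g

1.6502e+10


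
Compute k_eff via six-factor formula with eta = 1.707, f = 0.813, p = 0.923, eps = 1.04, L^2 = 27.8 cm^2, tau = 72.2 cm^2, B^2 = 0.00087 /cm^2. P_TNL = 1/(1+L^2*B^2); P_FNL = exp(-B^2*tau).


k_inf = eta*f*p*eps = 1.707*0.813*0.923*1.04 = 1.332168
P_TNL = 1/(1 + L^2*B^2) = 1/(1 + 27.8*0.00087) = 0.9763851
P_FNL = exp(-B^2*tau) = exp(-0.00087*72.2) = 0.9391181
k_eff = k_inf * P_TNL * P_FNL = 1.332168 * 0.9763851 * 0.9391181
k_eff = 1.2215

1.2215


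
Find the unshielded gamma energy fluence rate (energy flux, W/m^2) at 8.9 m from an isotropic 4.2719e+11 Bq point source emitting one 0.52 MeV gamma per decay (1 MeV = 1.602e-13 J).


psi = A * E * 1.602e-13 / (4*pi*r^2)
psi = 4.2719e+11 * 0.52 * 1.602e-13 / (4*pi*8.9^2)
psi = 3.5752e-05 W/m^2

3.5752e-05


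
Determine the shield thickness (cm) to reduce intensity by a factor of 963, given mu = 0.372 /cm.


x = ln(factor) / mu
x = ln(963) / 0.372
x = 18.468 cm

18.468


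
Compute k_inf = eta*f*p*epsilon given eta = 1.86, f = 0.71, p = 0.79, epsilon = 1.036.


k_inf = eta * f * p * epsilon
k_inf = 1.86 * 0.71 * 0.79 * 1.036
k_inf = 1.0808

1.0808


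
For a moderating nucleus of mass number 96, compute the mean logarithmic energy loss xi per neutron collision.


xi = 1 + (A-1)^2/(2A) * ln((A-1)/(A+1))
xi = 1 + (96-1)^2/(2*96) * ln((96-1)/(96 +1))
xi = 0.020689

0.020689


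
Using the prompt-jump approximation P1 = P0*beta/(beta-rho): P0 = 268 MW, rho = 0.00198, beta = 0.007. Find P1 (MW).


P1/P0 = beta / (beta - rho)
P1/P0 = 0.007 / (0.007 - 0.00198) = 1.394422
P1 = 268 * 1.394422 = 373.71 MW

373.71


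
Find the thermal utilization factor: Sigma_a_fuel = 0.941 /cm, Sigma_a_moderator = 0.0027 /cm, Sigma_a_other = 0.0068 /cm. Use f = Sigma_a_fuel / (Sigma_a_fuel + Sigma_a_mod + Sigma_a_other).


f = Sigma_a_fuel / (Sigma_a_fuel + Sigma_a_mod + Sigma_a_other)
f = 0.941 / (0.941 + 0.0027 + 0.0068)
f = 0.99001

0.99001


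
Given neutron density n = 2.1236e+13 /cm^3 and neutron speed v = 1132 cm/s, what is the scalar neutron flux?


phi = n * v
phi = 2.1236e+13 * 1132
phi = 2.4039e+16 /cm^2/s

2.4039e+16


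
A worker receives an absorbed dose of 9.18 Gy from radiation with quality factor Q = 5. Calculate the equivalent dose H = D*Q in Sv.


H = D * Q
H = 9.18 * 5
H = 45.900 Sv

45.900


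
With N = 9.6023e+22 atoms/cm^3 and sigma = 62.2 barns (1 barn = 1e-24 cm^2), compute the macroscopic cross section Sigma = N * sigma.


Sigma = N * sigma_barns * 1e-24
Sigma = 9.6023e+22 * 62.2 * 1e-24
Sigma = 5.9726 /cm

5.9726


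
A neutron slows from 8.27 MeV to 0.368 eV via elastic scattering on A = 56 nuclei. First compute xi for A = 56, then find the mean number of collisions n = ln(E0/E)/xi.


xi = 1 + (A-1)^2/(2A)*ln((A-1)/(A+1)) = 0.03529286 (for A = 56)
n = ln(E0/E) / xi
n = ln(8.27e6 / 0.368) / 0.03529286
n = ln(2.247283e+07) / 0.03529286 = 479.64

479.64


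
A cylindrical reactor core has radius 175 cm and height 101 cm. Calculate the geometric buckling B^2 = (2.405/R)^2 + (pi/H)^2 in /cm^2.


B^2 = (2.405/R)^2 + (pi/H)^2
B^2 = (2.405/175)^2 + (pi/101)^2
B^2 = 0.0011564 /cm^2

0.0011564


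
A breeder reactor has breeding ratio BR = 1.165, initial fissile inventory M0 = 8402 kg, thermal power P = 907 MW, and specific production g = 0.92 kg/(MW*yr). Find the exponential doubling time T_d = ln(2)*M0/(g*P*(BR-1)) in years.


Breeding gain G = BR - 1 = 1.165 - 1 = 0.165
Fissile production rate = g * P * G = 0.92 * 907 * 0.165 = 137.6826 kg/yr
T_d = ln(2) * M0 / (g * P * G)
T_d = ln(2) * 8402 / 137.6826 = 42.299 yr

42.299


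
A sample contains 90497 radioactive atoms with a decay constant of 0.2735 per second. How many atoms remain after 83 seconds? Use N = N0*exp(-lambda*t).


N = N0 * exp(-lambda * t)
N = 90497 * exp(-0.2735 * 83)
N = 1.2529e-05

1.2529e-05


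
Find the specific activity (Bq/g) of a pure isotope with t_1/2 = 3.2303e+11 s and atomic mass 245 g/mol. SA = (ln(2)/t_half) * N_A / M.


lambda = ln(2) / t_half = ln(2) / 3.2303e+11 = 2.145767e-12 /s
SA = lambda * N_A / M
SA = 2.145767e-12 * 6.022e23 / 245
SA = 5.2742e+09 Bq/g

5.2742e+09


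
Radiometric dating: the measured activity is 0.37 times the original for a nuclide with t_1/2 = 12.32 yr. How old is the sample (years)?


lambda = ln(2) / t_half = ln(2) / 12.32 = 0.05626195 /yr
t = -ln(A/A0) / lambda
t = -ln(0.37) / 0.05626195
t = 17.672 yr

17.672


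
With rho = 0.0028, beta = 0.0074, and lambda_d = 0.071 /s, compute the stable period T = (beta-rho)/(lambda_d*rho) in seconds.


T = (beta - rho) / (lambda_d * rho)
T = (0.0074 - 0.0028) / (0.071 * 0.0028)
T = 23.139 s

23.139


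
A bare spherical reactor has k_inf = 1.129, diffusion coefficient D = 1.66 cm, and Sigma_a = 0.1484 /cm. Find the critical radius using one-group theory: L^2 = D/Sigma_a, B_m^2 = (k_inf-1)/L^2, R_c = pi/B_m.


L^2 = D / Sigma_a = 1.66 / 0.1484 = 11.18598 cm^2
B_m^2 = (k_inf - 1) / L^2 = (1.129 - 1) / 11.18598 = 0.01153229 /cm^2
For a bare sphere: B_g = pi/R, so R_c = pi / sqrt(B_m^2)
R_c = pi / sqrt(0.01153229) = 29.254 cm

29.254


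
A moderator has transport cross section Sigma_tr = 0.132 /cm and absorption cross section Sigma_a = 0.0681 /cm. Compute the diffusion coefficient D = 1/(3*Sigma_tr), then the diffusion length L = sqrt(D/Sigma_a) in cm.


D = 1 / (3 * Sigma_tr) = 1 / (3 * 0.132) = 2.525253 cm
L = sqrt(D / Sigma_a)
L = sqrt(2.525253 / 0.0681)
L = 6.0895 cm

6.0895


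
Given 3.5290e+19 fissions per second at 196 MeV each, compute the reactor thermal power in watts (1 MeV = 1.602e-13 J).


P = fission_rate * E_MeV * 1.602e-13
P = 3.5290e+19 * 196 * 1.602e-13
P = 1.1081e+09 W

1.1081e+09


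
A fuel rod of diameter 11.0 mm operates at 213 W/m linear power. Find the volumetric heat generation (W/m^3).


r = D / 2 / 1000 = 11.0 / 2 / 1000 = 0.0055 m
q''' = q' / (pi * r^2)
q''' = 213 / (pi * 0.0055^2)
q''' = 2.2413e+06 W/m^3

2.2413e+06


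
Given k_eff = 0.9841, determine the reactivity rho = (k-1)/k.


rho = (k_eff - 1) / k_eff
rho = (0.9841 - 1) / 0.9841
rho = -0.016157

-0.016157


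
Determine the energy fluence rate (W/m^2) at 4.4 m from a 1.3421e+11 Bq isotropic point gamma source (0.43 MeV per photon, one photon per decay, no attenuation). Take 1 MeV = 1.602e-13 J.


psi = A * E * 1.602e-13 / (4*pi*r^2)
psi = 1.3421e+11 * 0.43 * 1.602e-13 / (4*pi*4.4^2)
psi = 3.8001e-05 W/m^2

3.8001e-05


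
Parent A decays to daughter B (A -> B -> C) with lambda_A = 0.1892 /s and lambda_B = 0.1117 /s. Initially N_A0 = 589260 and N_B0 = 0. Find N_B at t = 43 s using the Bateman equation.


N_B(t) = lambda_A * N_A0 / (lambda_B - lambda_A) * [exp(-lambda_A*t) - exp(-lambda_B*t)]
exp(-0.1892*43) = 2.929232e-04; exp(-0.1117*43) = 0.008204274
N_B = 0.1892 * 589260 / (0.1117 - 0.1892) * (2.929232e-04 - 0.008204274)
N_B = 11381

11381


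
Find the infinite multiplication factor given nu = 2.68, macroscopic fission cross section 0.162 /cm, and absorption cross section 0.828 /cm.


k_inf = nu * Sigma_f / Sigma_a
k_inf = 2.68 * 0.162 / 0.828
k_inf = 0.52435

0.52435


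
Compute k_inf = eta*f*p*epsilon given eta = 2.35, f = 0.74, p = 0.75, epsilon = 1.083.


k_inf = eta * f * p * epsilon
k_inf = 2.35 * 0.74 * 0.75 * 1.083
k_inf = 1.4125

1.4125


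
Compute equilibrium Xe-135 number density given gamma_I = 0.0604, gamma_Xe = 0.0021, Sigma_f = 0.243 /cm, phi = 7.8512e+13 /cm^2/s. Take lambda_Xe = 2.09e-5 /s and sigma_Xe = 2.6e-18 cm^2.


Xe_eq = (gamma_I + gamma_Xe) * Sigma_f * phi / (lambda_Xe + sigma_Xe * phi)
Numerator = (0.0604 + 0.0021) * 0.243 * 7.8512e+13 = 1.192401e+12
Denominator = 2.09e-5 + 2.6e-18 * 7.8512e+13 = 2.250312e-04
Xe_eq = 1.192401e+12 / 2.250312e-04 = 5.2988e+15 /cm^3

5.2988e+15


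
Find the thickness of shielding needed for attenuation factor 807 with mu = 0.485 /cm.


x = ln(factor) / mu
x = ln(807) / 0.485
x = 13.801 cm

13.801


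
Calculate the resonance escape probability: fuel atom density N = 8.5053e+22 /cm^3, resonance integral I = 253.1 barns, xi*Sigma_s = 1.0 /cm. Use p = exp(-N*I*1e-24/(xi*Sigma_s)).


p = exp(-N * I * 1e-24 / (xi*Sigma_s))
p = exp(-8.5053e+22 * 253.1 * 1e-24 / 1.0)
p = 4.4769e-10

4.4769e-10


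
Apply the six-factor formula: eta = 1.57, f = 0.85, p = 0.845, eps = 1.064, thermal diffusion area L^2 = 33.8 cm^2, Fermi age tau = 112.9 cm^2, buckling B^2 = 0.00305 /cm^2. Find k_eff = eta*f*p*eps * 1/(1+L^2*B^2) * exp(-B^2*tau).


k_inf = eta*f*p*eps = 1.57*0.85*0.845*1.064 = 1.199822
P_TNL = 1/(1 + L^2*B^2) = 1/(1 + 33.8*0.00305) = 0.9065443
P_FNL = exp(-B^2*tau) = exp(-0.00305*112.9) = 0.7086844
k_eff = k_inf * P_TNL * P_FNL = 1.199822 * 0.9065443 * 0.7086844
k_eff = 0.77083

0.77083


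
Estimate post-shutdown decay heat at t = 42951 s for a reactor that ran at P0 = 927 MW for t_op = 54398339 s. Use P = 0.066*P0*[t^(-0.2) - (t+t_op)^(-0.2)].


P/P0 = 0.066 * [t^(-0.2) - (t + t_op)^(-0.2)]
P/P0 = 0.066 * [42951^(-0.2) - (42951 + 54398339)^(-0.2)]
P/P0 = 0.066 * [0.1184146 - 0.02836706] = 0.005943138
P = 927 * 0.005943138 = 5.5093 MW

5.5093


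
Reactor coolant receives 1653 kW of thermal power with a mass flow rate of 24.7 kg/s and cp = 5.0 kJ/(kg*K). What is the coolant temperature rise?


dT = Q / (m_dot * cp)
dT = 1653 / (24.7 * 5.0)
dT = 13.385 C

13.385


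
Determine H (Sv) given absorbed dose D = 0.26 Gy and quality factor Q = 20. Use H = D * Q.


H = D * Q
H = 0.26 * 20
H = 5.2000 Sv

5.2000


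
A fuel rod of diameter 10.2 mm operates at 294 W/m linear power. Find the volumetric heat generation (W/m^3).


r = D / 2 / 1000 = 10.2 / 2 / 1000 = 0.0051 m
q''' = q' / (pi * r^2)
q''' = 294 / (pi * 0.0051^2)
q''' = 3.5980e+06 W/m^3

3.5980e+06


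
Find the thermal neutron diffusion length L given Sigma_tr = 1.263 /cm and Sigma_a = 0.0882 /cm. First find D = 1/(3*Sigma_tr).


D = 1 / (3 * Sigma_tr) = 1 / (3 * 1.263) = 0.2639219 cm
L = sqrt(D / Sigma_a)
L = sqrt(0.2639219 / 0.0882)
L = 1.7298 cm

1.7298


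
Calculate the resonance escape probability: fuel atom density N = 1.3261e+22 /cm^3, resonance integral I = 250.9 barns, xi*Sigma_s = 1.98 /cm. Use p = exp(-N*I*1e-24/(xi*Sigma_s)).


p = exp(-N * I * 1e-24 / (xi*Sigma_s))
p = exp(-1.3261e+22 * 250.9 * 1e-24 / 1.98)
p = 0.18630

0.18630


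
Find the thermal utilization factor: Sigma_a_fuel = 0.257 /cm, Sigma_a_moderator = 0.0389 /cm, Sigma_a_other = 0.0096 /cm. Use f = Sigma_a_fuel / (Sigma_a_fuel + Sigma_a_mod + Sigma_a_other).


f = Sigma_a_fuel / (Sigma_a_fuel + Sigma_a_mod + Sigma_a_other)
f = 0.257 / (0.257 + 0.0389 + 0.0096)
f = 0.84124

0.84124


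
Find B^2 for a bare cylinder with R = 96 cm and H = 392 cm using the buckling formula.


B^2 = (2.405/R)^2 + (pi/H)^2
B^2 = (2.405/96)^2 + (pi/392)^2
B^2 = 6.9184e-04 /cm^2

6.9184e-04


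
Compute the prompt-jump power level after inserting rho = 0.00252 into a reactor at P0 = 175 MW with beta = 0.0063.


P1/P0 = beta / (beta - rho)
P1/P0 = 0.0063 / (0.0063 - 0.00252) = 1.666667
P1 = 175 * 1.666667 = 291.67 MW

291.67


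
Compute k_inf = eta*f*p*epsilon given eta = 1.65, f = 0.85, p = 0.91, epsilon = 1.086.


k_inf = eta * f * p * epsilon
k_inf = 1.65 * 0.85 * 0.91 * 1.086
k_inf = 1.3860

1.3860


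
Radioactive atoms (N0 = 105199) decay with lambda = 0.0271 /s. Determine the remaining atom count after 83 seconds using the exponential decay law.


N = N0 * exp(-lambda * t)
N = 105199 * exp(-0.0271 * 83)
N = 11096

11096


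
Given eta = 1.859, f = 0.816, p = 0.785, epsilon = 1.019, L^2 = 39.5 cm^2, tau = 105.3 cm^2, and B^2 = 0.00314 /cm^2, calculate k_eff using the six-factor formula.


k_inf = eta*f*p*eps = 1.859*0.816*0.785*1.019 = 1.213426
P_TNL = 1/(1 + L^2*B^2) = 1/(1 + 39.5*0.00314) = 0.8896560
P_FNL = exp(-B^2*tau) = exp(-0.00314*105.3) = 0.7184623
k_eff = k_inf * P_TNL * P_FNL = 1.213426 * 0.8896560 * 0.7184623
k_eff = 0.77560

0.77560


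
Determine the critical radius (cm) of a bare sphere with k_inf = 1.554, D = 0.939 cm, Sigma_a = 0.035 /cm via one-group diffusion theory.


L^2 = D / Sigma_a = 0.939 / 0.035 = 26.82857 cm^2
B_m^2 = (k_inf - 1) / L^2 = (1.554 - 1) / 26.82857 = 0.02064963 /cm^2
For a bare sphere: B_g = pi/R, so R_c = pi / sqrt(B_m^2)
R_c = pi / sqrt(0.02064963) = 21.862 cm

21.862


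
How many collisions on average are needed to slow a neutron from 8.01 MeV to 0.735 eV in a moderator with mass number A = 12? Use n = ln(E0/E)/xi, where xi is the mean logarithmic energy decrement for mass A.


xi = 1 + (A-1)^2/(2A)*ln((A-1)/(A+1)) = 0.1577690 (for A = 12)
n = ln(E0/E) / xi
n = ln(8.01e6 / 0.735) / 0.1577690
n = ln(1.089796e+07) / 0.1577690 = 102.71

102.71


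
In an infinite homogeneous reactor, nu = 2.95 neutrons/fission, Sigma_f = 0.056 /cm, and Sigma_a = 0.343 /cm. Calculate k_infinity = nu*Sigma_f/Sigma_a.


k_inf = nu * Sigma_f / Sigma_a
k_inf = 2.95 * 0.056 / 0.343
k_inf = 0.48163

0.48163


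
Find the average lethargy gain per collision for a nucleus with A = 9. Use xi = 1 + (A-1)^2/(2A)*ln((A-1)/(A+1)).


xi = 1 + (A-1)^2/(2A) * ln((A-1)/(A+1))
xi = 1 + (9-1)^2/(2*9) * ln((9-1)/(9 +1))
xi = 0.20660

0.20660


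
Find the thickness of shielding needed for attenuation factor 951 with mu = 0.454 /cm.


x = ln(factor) / mu
x = ln(951) / 0.454
x = 15.105 cm

15.105


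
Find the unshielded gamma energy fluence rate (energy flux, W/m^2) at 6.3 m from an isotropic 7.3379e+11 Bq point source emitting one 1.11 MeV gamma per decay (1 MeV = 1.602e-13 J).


psi = A * E * 1.602e-13 / (4*pi*r^2)
psi = 7.3379e+11 * 1.11 * 1.602e-13 / (4*pi*6.3^2)
psi = 2.6162e-04 W/m^2

2.6162e-04


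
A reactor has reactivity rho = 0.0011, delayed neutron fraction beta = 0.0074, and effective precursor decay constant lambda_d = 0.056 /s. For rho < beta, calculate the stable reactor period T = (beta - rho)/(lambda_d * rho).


T = (beta - rho) / (lambda_d * rho)
T = (0.0074 - 0.0011) / (0.056 * 0.0011)
T = 102.27 s

102.27


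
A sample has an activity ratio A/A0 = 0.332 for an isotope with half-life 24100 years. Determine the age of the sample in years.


lambda = ln(2) / t_half = ln(2) / 24100 = 2.876129e-05 /yr
t = -ln(A/A0) / lambda
t = -ln(0.332) / 2.876129e-05
t = 38337 yr

38337


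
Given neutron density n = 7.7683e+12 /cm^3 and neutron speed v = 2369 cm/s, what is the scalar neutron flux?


phi = n * v
phi = 7.7683e+12 * 2369
phi = 1.8403e+16 /cm^2/s

1.8403e+16


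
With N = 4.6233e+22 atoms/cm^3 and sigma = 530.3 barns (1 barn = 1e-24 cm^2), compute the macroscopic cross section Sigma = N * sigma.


Sigma = N * sigma_barns * 1e-24
Sigma = 4.6233e+22 * 530.3 * 1e-24
Sigma = 24.517 /cm

24.517


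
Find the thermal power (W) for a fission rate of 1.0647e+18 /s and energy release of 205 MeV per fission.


P = fission_rate * E_MeV * 1.602e-13
P = 1.0647e+18 * 205 * 1.602e-13
P = 3.4966e+07 W

3.4966e+07


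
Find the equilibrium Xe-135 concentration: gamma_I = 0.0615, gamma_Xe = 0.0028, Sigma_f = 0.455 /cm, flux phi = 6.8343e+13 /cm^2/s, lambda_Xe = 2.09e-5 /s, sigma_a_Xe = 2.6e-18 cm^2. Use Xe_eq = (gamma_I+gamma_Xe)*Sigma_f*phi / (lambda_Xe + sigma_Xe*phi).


Xe_eq = (gamma_I + gamma_Xe) * Sigma_f * phi / (lambda_Xe + sigma_Xe * phi)
Numerator = (0.0615 + 0.0028) * 0.455 * 6.8343e+13 = 1.999477e+12
Denominator = 2.09e-5 + 2.6e-18 * 6.8343e+13 = 1.985918e-04
Xe_eq = 1.999477e+12 / 1.985918e-04 = 1.0068e+16 /cm^3

1.0068e+16


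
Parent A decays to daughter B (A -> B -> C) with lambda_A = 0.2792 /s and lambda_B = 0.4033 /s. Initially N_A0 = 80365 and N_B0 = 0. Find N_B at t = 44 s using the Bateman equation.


N_B(t) = lambda_A * N_A0 / (lambda_B - lambda_A) * [exp(-lambda_A*t) - exp(-lambda_B*t)]
exp(-0.2792*44) = 4.621459e-06; exp(-0.4033*44) = 1.964977e-08
N_B = 0.2792 * 80365 / (0.4033 - 0.2792) * (4.621459e-06 - 1.964977e-08)
N_B = 0.83203

0.83203
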